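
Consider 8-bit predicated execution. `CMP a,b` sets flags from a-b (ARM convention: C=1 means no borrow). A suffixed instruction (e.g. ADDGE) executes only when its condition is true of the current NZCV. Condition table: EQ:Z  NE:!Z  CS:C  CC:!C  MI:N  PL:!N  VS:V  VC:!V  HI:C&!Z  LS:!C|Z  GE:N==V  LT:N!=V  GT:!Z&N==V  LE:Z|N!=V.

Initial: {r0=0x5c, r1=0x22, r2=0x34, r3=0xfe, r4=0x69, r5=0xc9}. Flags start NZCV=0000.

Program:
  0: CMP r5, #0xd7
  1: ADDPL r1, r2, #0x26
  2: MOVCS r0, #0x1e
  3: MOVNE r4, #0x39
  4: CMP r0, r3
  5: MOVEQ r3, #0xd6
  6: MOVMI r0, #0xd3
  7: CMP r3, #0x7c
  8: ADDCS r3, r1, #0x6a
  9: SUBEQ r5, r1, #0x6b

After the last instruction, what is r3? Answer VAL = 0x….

0: ✓ CMP  NZCV=1000
1: · ADDPL
2: · MOVCS
3: ✓ MOVNE  r4←0x39
4: ✓ CMP  NZCV=0000
5: · MOVEQ
6: · MOVMI
7: ✓ CMP  NZCV=1010
8: ✓ ADDCS  r3←0x8c
9: · SUBEQ

VAL = 0x8c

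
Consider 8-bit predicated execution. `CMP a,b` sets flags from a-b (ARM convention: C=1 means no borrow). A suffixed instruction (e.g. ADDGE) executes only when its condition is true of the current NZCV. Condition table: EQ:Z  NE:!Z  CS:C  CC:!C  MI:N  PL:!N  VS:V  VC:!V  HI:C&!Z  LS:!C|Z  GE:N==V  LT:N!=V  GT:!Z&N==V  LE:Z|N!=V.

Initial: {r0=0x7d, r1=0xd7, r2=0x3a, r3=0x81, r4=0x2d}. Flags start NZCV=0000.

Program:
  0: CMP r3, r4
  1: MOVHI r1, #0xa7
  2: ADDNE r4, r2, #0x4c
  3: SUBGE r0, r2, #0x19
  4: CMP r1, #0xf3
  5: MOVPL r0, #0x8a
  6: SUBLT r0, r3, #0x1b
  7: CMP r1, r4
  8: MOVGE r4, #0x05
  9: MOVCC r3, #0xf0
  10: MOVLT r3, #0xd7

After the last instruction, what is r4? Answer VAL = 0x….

[0] flags=0011 → (cmp)
[1] flags=0011 HI?T → r1=0xa7
[2] flags=0011 NE?T → r4=0x86
[3] flags=0011 GE?F → skip
[4] flags=1000 → (cmp)
[5] flags=1000 PL?F → skip
[6] flags=1000 LT?T → r0=0x66
[7] flags=0010 → (cmp)
[8] flags=0010 GE?T → r4=0x05
[9] flags=0010 CC?F → skip
[10] flags=0010 LT?F → skip

VAL = 0x05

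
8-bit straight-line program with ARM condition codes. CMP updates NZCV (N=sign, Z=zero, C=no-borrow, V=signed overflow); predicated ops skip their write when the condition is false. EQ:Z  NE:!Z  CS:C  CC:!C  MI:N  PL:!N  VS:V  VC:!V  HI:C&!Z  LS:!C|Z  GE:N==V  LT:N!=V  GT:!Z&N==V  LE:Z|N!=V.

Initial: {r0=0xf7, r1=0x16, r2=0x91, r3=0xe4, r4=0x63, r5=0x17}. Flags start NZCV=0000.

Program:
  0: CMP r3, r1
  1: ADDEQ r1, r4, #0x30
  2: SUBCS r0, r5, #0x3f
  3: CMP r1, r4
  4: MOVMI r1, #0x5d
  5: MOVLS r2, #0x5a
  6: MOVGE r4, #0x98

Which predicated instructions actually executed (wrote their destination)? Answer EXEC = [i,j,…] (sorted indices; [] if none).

EXEC = [2,4,5]

0: ✓ CMP  NZCV=1010
1: · ADDEQ
2: ✓ SUBCS  r0←0xd8
3: ✓ CMP  NZCV=1000
4: ✓ MOVMI  r1←0x5d
5: ✓ MOVLS  r2←0x5a
6: · MOVGE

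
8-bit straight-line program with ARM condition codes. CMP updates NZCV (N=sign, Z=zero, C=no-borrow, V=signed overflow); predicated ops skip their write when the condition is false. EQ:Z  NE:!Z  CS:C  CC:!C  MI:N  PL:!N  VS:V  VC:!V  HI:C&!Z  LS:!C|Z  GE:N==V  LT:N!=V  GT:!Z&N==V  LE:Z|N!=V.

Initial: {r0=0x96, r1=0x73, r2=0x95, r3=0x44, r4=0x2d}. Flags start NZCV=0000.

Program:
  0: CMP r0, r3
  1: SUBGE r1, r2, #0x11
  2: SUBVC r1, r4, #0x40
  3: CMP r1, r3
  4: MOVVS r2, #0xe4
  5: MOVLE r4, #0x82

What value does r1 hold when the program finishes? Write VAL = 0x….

VAL = 0x73

[0] flags=0011 → (cmp)
[1] flags=0011 GE?F → skip
[2] flags=0011 VC?F → skip
[3] flags=0010 → (cmp)
[4] flags=0010 VS?F → skip
[5] flags=0010 LE?F → skip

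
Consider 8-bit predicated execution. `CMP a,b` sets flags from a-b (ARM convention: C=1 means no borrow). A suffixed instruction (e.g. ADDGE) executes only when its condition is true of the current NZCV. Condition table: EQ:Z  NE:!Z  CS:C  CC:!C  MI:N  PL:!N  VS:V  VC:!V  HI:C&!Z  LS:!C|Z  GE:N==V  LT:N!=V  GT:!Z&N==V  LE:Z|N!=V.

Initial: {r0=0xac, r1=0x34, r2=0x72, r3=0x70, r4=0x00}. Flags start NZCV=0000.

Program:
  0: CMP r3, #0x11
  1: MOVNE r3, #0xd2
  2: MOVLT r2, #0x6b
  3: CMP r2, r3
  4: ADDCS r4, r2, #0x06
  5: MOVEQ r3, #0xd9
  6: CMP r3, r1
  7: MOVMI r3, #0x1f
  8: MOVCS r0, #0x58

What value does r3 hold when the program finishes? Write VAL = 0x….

[0] flags=0010 → (cmp)
[1] flags=0010 NE?T → r3=0xd2
[2] flags=0010 LT?F → skip
[3] flags=1001 → (cmp)
[4] flags=1001 CS?F → skip
[5] flags=1001 EQ?F → skip
[6] flags=1010 → (cmp)
[7] flags=1010 MI?T → r3=0x1f
[8] flags=1010 CS?T → r0=0x58

VAL = 0x1f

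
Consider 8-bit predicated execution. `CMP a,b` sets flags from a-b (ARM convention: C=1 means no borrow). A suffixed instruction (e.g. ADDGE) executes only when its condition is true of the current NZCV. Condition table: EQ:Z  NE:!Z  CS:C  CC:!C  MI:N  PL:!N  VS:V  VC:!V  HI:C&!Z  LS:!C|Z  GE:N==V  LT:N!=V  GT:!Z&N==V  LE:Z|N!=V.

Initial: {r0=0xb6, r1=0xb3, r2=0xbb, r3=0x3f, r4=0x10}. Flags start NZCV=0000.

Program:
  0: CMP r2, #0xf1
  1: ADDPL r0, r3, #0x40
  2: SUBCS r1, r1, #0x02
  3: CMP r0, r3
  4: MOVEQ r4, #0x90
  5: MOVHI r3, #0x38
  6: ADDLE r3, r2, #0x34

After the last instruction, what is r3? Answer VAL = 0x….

0: ✓ CMP  NZCV=1000
1: · ADDPL
2: · SUBCS
3: ✓ CMP  NZCV=0011
4: · MOVEQ
5: ✓ MOVHI  r3←0x38
6: ✓ ADDLE  r3←0xef

VAL = 0xef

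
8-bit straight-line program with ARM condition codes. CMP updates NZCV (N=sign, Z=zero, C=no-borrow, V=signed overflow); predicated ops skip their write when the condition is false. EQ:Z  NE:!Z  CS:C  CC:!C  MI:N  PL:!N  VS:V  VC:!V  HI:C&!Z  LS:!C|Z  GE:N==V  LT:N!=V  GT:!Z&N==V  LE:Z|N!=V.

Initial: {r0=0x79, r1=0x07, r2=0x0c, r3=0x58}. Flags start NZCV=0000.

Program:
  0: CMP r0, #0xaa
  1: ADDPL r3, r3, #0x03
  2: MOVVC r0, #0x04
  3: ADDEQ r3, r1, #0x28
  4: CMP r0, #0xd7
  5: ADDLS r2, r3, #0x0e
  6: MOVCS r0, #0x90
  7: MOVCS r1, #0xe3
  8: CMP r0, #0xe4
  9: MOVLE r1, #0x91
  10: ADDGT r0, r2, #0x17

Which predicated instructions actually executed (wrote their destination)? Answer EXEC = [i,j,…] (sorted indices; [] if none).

[0] flags=1001 → (cmp)
[1] flags=1001 PL?F → skip
[2] flags=1001 VC?F → skip
[3] flags=1001 EQ?F → skip
[4] flags=1001 → (cmp)
[5] flags=1001 LS?T → r2=0x66
[6] flags=1001 CS?F → skip
[7] flags=1001 CS?F → skip
[8] flags=1001 → (cmp)
[9] flags=1001 LE?F → skip
[10] flags=1001 GT?T → r0=0x7d

EXEC = [5,10]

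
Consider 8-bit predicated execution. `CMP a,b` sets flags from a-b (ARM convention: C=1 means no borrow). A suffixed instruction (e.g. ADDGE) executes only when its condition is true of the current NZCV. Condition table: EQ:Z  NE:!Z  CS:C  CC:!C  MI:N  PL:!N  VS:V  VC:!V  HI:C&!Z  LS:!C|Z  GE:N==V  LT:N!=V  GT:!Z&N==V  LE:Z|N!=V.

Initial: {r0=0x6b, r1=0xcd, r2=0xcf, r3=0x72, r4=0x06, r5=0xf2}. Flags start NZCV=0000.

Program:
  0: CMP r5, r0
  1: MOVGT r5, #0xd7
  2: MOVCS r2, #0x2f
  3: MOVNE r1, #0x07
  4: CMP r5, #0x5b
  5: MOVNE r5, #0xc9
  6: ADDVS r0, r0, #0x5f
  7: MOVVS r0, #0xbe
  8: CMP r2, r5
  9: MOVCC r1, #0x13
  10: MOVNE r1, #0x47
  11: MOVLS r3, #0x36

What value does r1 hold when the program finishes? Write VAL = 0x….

[0] flags=1010 → (cmp)
[1] flags=1010 GT?F → skip
[2] flags=1010 CS?T → r2=0x2f
[3] flags=1010 NE?T → r1=0x07
[4] flags=1010 → (cmp)
[5] flags=1010 NE?T → r5=0xc9
[6] flags=1010 VS?F → skip
[7] flags=1010 VS?F → skip
[8] flags=0000 → (cmp)
[9] flags=0000 CC?T → r1=0x13
[10] flags=0000 NE?T → r1=0x47
[11] flags=0000 LS?T → r3=0x36

VAL = 0x47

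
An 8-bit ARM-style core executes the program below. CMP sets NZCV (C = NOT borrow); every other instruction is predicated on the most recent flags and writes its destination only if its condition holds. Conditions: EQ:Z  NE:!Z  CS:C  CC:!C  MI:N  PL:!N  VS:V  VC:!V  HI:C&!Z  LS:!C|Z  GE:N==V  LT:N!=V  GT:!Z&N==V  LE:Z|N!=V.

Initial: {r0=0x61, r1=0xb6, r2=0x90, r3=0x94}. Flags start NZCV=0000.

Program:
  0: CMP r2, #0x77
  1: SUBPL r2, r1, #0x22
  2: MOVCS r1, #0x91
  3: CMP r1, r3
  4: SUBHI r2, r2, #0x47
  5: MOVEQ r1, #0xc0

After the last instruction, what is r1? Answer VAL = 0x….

0: ✓ CMP  NZCV=0011
1: ✓ SUBPL  r2←0x94
2: ✓ MOVCS  r1←0x91
3: ✓ CMP  NZCV=1000
4: · SUBHI
5: · MOVEQ

VAL = 0x91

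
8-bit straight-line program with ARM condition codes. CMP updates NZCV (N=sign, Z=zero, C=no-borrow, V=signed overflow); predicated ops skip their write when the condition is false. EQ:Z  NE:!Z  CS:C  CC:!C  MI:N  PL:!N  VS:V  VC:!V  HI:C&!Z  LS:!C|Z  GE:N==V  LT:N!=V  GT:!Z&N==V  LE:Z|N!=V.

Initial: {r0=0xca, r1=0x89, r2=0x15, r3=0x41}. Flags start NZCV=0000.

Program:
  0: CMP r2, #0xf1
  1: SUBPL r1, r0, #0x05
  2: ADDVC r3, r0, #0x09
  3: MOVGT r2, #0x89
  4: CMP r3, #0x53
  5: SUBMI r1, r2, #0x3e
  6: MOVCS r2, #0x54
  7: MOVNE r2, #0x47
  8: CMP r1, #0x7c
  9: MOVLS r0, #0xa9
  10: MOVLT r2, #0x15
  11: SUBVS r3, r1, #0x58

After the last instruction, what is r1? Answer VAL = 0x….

VAL = 0x4b

0: ✓ CMP  NZCV=0000
1: ✓ SUBPL  r1←0xc5
2: ✓ ADDVC  r3←0xd3
3: ✓ MOVGT  r2←0x89
4: ✓ CMP  NZCV=1010
5: ✓ SUBMI  r1←0x4b
6: ✓ MOVCS  r2←0x54
7: ✓ MOVNE  r2←0x47
8: ✓ CMP  NZCV=1000
9: ✓ MOVLS  r0←0xa9
10: ✓ MOVLT  r2←0x15
11: · SUBVS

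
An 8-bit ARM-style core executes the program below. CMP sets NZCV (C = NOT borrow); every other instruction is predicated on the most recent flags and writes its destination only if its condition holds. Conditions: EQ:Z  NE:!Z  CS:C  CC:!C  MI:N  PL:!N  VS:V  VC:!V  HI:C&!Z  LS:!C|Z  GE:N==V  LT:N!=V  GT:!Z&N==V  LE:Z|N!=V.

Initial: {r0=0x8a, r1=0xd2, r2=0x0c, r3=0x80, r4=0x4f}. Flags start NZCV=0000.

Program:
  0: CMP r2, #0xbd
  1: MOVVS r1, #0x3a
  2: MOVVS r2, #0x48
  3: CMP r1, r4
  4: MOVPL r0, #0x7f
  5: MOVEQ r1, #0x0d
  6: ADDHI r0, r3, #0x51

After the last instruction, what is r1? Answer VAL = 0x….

VAL = 0xd2

[0] flags=0000 → (cmp)
[1] flags=0000 VS?F → skip
[2] flags=0000 VS?F → skip
[3] flags=1010 → (cmp)
[4] flags=1010 PL?F → skip
[5] flags=1010 EQ?F → skip
[6] flags=1010 HI?T → r0=0xd1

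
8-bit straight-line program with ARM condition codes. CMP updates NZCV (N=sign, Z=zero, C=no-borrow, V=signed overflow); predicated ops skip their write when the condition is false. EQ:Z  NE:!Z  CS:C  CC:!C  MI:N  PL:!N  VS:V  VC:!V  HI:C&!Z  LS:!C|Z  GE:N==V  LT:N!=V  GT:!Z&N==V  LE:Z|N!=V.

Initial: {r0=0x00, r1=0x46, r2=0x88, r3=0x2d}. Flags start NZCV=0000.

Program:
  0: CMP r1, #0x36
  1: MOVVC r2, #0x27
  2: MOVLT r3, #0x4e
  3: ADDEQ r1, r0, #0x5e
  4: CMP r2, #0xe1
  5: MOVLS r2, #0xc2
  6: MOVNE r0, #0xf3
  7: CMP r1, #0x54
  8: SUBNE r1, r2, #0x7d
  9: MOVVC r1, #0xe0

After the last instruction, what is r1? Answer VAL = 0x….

VAL = 0xe0

0: ✓ CMP  NZCV=0010
1: ✓ MOVVC  r2←0x27
2: · MOVLT
3: · ADDEQ
4: ✓ CMP  NZCV=0000
5: ✓ MOVLS  r2←0xc2
6: ✓ MOVNE  r0←0xf3
7: ✓ CMP  NZCV=1000
8: ✓ SUBNE  r1←0x45
9: ✓ MOVVC  r1←0xe0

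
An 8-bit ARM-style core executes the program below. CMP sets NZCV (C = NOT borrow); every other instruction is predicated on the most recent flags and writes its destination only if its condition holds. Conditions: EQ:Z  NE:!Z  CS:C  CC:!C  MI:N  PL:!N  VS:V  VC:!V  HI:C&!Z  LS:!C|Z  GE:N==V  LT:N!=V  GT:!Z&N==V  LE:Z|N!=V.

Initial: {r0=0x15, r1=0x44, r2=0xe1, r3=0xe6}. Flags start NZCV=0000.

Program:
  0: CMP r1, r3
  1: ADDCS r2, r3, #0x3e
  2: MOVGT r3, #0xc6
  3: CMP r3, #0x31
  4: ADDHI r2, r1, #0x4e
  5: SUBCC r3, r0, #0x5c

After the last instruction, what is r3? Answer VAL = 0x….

VAL = 0xc6

[0] flags=0000 → (cmp)
[1] flags=0000 CS?F → skip
[2] flags=0000 GT?T → r3=0xc6
[3] flags=1010 → (cmp)
[4] flags=1010 HI?T → r2=0x92
[5] flags=1010 CC?F → skip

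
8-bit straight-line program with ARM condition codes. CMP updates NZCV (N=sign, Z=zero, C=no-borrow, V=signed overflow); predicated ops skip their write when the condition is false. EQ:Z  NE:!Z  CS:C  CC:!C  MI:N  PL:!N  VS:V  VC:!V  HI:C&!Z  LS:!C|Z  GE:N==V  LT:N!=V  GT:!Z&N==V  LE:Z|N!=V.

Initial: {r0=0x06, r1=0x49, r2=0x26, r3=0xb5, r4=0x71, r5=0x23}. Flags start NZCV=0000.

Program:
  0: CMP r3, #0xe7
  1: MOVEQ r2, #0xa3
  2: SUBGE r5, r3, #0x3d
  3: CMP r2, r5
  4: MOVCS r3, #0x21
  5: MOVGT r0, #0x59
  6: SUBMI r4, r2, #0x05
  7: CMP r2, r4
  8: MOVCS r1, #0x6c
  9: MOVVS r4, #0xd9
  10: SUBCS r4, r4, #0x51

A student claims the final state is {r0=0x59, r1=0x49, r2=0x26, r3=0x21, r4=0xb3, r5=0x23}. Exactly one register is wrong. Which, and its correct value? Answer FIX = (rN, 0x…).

FIX = (r4, 0x71)

[0] flags=1000 → (cmp)
[1] flags=1000 EQ?F → skip
[2] flags=1000 GE?F → skip
[3] flags=0010 → (cmp)
[4] flags=0010 CS?T → r3=0x21
[5] flags=0010 GT?T → r0=0x59
[6] flags=0010 MI?F → skip
[7] flags=1000 → (cmp)
[8] flags=1000 CS?F → skip
[9] flags=1000 VS?F → skip
[10] flags=1000 CS?F → skip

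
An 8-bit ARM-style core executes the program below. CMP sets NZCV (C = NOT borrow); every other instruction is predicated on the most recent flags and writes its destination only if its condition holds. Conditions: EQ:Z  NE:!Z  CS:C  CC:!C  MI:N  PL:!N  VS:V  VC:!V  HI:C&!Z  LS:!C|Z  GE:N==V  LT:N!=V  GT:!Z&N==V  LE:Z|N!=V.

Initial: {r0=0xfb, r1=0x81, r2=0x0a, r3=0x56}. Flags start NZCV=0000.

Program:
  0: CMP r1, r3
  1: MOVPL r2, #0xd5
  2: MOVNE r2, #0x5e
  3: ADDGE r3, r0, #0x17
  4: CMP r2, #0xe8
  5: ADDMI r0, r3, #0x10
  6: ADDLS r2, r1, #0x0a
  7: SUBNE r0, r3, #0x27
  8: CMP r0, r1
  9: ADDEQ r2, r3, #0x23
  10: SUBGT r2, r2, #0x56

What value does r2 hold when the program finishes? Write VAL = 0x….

VAL = 0x35

0: ✓ CMP  NZCV=0011
1: ✓ MOVPL  r2←0xd5
2: ✓ MOVNE  r2←0x5e
3: · ADDGE
4: ✓ CMP  NZCV=0000
5: · ADDMI
6: ✓ ADDLS  r2←0x8b
7: ✓ SUBNE  r0←0x2f
8: ✓ CMP  NZCV=1001
9: · ADDEQ
10: ✓ SUBGT  r2←0x35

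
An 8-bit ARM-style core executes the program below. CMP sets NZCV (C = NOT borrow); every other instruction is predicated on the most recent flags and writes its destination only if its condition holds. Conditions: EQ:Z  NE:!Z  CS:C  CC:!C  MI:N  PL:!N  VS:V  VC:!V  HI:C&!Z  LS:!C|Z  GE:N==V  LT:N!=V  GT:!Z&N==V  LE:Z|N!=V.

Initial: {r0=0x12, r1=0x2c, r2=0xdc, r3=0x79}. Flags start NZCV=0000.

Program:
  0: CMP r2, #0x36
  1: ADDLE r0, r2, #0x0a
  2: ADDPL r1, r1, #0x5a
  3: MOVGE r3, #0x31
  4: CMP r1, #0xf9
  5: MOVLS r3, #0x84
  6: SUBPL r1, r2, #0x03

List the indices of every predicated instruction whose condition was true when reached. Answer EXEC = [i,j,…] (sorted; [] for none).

[0] flags=1010 → (cmp)
[1] flags=1010 LE?T → r0=0xe6
[2] flags=1010 PL?F → skip
[3] flags=1010 GE?F → skip
[4] flags=0000 → (cmp)
[5] flags=0000 LS?T → r3=0x84
[6] flags=0000 PL?T → r1=0xd9

EXEC = [1,5,6]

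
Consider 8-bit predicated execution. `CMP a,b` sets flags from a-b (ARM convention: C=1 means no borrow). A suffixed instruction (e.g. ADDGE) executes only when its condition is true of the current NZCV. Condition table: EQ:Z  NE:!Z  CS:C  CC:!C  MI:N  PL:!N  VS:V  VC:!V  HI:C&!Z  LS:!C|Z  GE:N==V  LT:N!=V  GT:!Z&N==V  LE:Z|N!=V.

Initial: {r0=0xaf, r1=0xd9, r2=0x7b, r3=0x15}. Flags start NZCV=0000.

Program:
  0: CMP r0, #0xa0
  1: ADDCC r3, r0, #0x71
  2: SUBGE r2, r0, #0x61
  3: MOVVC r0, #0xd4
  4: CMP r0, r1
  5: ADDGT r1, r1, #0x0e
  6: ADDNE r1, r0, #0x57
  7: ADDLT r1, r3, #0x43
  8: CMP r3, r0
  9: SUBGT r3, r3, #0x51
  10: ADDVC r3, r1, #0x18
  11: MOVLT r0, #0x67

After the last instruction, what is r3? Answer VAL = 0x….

VAL = 0x70

0: ✓ CMP  NZCV=0010
1: · ADDCC
2: ✓ SUBGE  r2←0x4e
3: ✓ MOVVC  r0←0xd4
4: ✓ CMP  NZCV=1000
5: · ADDGT
6: ✓ ADDNE  r1←0x2b
7: ✓ ADDLT  r1←0x58
8: ✓ CMP  NZCV=0000
9: ✓ SUBGT  r3←0xc4
10: ✓ ADDVC  r3←0x70
11: · MOVLT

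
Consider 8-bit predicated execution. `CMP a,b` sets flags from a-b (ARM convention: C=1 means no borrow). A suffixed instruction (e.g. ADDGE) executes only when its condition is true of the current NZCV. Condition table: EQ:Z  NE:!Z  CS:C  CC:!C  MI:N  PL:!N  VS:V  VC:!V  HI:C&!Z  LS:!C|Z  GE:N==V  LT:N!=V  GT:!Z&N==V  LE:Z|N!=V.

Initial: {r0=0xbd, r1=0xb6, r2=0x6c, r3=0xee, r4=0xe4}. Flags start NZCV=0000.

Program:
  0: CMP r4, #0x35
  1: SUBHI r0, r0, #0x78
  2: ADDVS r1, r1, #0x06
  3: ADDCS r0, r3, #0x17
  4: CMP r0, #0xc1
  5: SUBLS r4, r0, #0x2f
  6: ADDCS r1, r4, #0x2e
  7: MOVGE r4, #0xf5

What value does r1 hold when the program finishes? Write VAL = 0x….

[0] flags=1010 → (cmp)
[1] flags=1010 HI?T → r0=0x45
[2] flags=1010 VS?F → skip
[3] flags=1010 CS?T → r0=0x05
[4] flags=0000 → (cmp)
[5] flags=0000 LS?T → r4=0xd6
[6] flags=0000 CS?F → skip
[7] flags=0000 GE?T → r4=0xf5

VAL = 0xb6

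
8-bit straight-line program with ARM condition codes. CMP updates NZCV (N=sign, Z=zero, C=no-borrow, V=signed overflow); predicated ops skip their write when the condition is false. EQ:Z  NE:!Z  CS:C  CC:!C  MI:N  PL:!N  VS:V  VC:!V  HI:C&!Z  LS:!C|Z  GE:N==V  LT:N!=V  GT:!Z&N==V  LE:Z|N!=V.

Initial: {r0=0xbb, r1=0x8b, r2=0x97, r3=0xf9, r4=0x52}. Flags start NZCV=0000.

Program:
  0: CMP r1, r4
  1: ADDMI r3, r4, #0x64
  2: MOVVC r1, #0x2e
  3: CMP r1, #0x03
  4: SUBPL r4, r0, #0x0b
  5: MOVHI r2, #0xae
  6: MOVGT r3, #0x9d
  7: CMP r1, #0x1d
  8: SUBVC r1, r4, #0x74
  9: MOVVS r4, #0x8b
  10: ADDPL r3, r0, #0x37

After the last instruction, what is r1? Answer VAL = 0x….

0: ✓ CMP  NZCV=0011
1: · ADDMI
2: · MOVVC
3: ✓ CMP  NZCV=1010
4: · SUBPL
5: ✓ MOVHI  r2←0xae
6: · MOVGT
7: ✓ CMP  NZCV=0011
8: · SUBVC
9: ✓ MOVVS  r4←0x8b
10: ✓ ADDPL  r3←0xf2

VAL = 0x8b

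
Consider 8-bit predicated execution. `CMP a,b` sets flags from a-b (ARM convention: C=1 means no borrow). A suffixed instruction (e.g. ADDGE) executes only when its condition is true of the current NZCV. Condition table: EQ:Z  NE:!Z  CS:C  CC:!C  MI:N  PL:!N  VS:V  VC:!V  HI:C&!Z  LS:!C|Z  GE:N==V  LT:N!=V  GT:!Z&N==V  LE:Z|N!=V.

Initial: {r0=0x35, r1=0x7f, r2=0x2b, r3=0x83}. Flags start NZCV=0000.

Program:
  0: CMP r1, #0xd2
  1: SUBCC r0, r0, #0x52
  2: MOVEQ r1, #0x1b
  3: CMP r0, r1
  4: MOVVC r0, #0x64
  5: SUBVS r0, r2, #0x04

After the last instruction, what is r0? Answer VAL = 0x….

0: ✓ CMP  NZCV=1001
1: ✓ SUBCC  r0←0xe3
2: · MOVEQ
3: ✓ CMP  NZCV=0011
4: · MOVVC
5: ✓ SUBVS  r0←0x27

VAL = 0x27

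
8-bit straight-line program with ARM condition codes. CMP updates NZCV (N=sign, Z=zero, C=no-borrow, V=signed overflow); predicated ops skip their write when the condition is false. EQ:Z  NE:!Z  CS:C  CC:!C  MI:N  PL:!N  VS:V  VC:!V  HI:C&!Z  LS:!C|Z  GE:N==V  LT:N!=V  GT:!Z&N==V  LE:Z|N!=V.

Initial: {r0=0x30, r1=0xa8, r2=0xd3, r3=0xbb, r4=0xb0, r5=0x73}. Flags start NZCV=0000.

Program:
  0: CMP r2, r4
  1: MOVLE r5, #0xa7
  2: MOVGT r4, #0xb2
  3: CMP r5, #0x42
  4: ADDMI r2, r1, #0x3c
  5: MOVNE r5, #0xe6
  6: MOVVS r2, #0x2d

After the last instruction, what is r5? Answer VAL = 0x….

0: ✓ CMP  NZCV=0010
1: · MOVLE
2: ✓ MOVGT  r4←0xb2
3: ✓ CMP  NZCV=0010
4: · ADDMI
5: ✓ MOVNE  r5←0xe6
6: · MOVVS

VAL = 0xe6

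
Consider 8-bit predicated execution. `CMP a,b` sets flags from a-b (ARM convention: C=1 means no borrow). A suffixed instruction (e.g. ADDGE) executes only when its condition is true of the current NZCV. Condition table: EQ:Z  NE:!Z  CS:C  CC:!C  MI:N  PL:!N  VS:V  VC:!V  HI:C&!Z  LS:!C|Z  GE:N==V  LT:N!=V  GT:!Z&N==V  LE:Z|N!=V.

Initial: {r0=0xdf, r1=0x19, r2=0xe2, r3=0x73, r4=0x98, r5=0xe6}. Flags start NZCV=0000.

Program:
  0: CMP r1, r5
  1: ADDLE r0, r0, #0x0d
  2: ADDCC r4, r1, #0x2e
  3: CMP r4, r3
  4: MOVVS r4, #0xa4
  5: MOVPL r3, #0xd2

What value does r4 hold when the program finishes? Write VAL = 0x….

[0] flags=0000 → (cmp)
[1] flags=0000 LE?F → skip
[2] flags=0000 CC?T → r4=0x47
[3] flags=1000 → (cmp)
[4] flags=1000 VS?F → skip
[5] flags=1000 PL?F → skip

VAL = 0x47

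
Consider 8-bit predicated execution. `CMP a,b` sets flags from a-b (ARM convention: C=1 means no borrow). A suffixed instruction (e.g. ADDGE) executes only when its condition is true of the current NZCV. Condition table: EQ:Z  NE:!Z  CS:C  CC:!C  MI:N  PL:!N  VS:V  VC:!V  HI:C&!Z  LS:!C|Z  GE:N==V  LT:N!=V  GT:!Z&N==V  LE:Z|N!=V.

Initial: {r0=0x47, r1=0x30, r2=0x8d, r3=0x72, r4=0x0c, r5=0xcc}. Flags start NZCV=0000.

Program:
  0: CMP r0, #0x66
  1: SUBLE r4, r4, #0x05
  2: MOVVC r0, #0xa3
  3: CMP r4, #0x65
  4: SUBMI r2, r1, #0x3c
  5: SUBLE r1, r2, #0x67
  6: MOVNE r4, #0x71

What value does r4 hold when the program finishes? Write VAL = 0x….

VAL = 0x71

0: ✓ CMP  NZCV=1000
1: ✓ SUBLE  r4←0x07
2: ✓ MOVVC  r0←0xa3
3: ✓ CMP  NZCV=1000
4: ✓ SUBMI  r2←0xf4
5: ✓ SUBLE  r1←0x8d
6: ✓ MOVNE  r4←0x71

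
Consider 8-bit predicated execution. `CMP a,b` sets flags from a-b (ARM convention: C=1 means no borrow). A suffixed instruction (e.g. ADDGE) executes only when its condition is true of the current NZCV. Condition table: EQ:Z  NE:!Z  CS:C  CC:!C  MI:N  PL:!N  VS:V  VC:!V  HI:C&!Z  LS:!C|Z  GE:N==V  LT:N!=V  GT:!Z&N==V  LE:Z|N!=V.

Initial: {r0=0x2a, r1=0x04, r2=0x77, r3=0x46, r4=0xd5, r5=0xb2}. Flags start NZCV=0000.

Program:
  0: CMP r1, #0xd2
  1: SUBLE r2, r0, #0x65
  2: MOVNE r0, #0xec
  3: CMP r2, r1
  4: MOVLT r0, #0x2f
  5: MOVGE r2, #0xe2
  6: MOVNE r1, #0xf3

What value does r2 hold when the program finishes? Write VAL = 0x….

[0] flags=0000 → (cmp)
[1] flags=0000 LE?F → skip
[2] flags=0000 NE?T → r0=0xec
[3] flags=0010 → (cmp)
[4] flags=0010 LT?F → skip
[5] flags=0010 GE?T → r2=0xe2
[6] flags=0010 NE?T → r1=0xf3

VAL = 0xe2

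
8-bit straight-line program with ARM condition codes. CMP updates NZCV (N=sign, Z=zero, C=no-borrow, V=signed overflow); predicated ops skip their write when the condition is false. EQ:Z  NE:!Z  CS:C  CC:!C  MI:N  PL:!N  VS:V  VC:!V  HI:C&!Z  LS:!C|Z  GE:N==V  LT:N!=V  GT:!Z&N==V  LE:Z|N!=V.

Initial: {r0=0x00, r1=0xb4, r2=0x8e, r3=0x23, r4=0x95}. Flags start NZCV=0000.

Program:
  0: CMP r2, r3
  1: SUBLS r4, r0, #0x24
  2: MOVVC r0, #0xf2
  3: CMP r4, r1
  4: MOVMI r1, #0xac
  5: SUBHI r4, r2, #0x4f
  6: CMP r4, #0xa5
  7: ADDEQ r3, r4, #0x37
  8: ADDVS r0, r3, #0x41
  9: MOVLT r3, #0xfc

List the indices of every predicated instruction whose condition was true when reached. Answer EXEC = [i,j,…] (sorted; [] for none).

EXEC = [4,9]

[0] flags=0011 → (cmp)
[1] flags=0011 LS?F → skip
[2] flags=0011 VC?F → skip
[3] flags=1000 → (cmp)
[4] flags=1000 MI?T → r1=0xac
[5] flags=1000 HI?F → skip
[6] flags=1000 → (cmp)
[7] flags=1000 EQ?F → skip
[8] flags=1000 VS?F → skip
[9] flags=1000 LT?T → r3=0xfc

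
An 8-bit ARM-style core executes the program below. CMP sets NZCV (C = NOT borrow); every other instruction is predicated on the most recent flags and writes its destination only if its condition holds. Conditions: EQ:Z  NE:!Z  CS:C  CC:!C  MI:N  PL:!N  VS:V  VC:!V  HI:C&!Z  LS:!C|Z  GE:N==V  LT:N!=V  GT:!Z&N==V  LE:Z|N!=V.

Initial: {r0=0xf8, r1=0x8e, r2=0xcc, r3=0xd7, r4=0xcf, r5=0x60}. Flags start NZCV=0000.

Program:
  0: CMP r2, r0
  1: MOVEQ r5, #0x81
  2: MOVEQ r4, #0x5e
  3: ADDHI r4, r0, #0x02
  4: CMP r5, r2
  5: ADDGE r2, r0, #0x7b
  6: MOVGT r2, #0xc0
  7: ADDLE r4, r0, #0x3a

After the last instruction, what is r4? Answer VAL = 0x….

0: ✓ CMP  NZCV=1000
1: · MOVEQ
2: · MOVEQ
3: · ADDHI
4: ✓ CMP  NZCV=1001
5: ✓ ADDGE  r2←0x73
6: ✓ MOVGT  r2←0xc0
7: · ADDLE

VAL = 0xcf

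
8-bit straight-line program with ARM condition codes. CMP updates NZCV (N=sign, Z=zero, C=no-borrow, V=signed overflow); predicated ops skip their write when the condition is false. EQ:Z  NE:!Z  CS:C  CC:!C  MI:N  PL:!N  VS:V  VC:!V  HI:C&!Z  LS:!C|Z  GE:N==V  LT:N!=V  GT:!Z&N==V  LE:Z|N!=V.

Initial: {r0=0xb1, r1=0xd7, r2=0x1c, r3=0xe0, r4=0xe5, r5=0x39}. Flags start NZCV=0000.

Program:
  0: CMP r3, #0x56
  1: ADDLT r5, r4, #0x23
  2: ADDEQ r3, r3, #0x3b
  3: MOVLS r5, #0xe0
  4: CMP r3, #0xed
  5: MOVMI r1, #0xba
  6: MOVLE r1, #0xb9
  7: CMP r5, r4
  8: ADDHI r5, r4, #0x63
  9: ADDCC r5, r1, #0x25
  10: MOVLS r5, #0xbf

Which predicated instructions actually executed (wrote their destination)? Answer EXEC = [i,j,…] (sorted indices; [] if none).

0: ✓ CMP  NZCV=1010
1: ✓ ADDLT  r5←0x08
2: · ADDEQ
3: · MOVLS
4: ✓ CMP  NZCV=1000
5: ✓ MOVMI  r1←0xba
6: ✓ MOVLE  r1←0xb9
7: ✓ CMP  NZCV=0000
8: · ADDHI
9: ✓ ADDCC  r5←0xde
10: ✓ MOVLS  r5←0xbf

EXEC = [1,5,6,9,10]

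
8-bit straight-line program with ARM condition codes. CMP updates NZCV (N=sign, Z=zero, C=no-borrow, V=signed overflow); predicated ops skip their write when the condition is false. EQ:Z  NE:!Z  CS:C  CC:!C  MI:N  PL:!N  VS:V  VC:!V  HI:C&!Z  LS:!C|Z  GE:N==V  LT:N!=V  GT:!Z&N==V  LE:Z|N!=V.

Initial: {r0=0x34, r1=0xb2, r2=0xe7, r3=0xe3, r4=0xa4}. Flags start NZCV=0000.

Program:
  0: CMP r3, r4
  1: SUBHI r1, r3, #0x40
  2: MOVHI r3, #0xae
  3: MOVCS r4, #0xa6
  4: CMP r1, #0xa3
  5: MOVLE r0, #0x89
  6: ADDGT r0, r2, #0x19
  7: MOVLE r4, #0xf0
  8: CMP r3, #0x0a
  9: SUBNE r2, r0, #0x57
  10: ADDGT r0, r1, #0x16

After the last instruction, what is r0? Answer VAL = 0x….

[0] flags=0010 → (cmp)
[1] flags=0010 HI?T → r1=0xa3
[2] flags=0010 HI?T → r3=0xae
[3] flags=0010 CS?T → r4=0xa6
[4] flags=0110 → (cmp)
[5] flags=0110 LE?T → r0=0x89
[6] flags=0110 GT?F → skip
[7] flags=0110 LE?T → r4=0xf0
[8] flags=1010 → (cmp)
[9] flags=1010 NE?T → r2=0x32
[10] flags=1010 GT?F → skip

VAL = 0x89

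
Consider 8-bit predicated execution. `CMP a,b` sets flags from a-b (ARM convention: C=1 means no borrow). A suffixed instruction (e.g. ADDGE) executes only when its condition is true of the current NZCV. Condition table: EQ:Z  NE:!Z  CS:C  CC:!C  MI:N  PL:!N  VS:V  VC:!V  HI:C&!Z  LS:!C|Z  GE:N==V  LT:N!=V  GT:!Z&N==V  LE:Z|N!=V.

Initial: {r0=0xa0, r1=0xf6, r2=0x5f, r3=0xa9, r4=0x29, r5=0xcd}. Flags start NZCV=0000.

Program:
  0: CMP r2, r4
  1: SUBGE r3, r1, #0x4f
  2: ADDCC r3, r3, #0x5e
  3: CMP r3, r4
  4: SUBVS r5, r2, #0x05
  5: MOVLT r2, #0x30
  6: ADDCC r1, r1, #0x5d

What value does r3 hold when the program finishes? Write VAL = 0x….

VAL = 0xa7

0: ✓ CMP  NZCV=0010
1: ✓ SUBGE  r3←0xa7
2: · ADDCC
3: ✓ CMP  NZCV=0011
4: ✓ SUBVS  r5←0x5a
5: ✓ MOVLT  r2←0x30
6: · ADDCC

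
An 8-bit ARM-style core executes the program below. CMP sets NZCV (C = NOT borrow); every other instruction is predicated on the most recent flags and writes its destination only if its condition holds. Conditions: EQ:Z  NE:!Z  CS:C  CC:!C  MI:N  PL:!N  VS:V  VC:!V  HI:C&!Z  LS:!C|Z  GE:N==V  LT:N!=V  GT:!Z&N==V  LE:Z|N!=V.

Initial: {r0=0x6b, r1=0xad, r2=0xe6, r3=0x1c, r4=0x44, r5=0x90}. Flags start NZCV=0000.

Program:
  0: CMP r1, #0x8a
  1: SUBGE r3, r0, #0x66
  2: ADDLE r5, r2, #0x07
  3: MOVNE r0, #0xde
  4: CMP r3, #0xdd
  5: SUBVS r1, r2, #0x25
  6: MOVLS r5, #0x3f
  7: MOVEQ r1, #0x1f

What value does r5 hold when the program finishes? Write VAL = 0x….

0: ✓ CMP  NZCV=0010
1: ✓ SUBGE  r3←0x05
2: · ADDLE
3: ✓ MOVNE  r0←0xde
4: ✓ CMP  NZCV=0000
5: · SUBVS
6: ✓ MOVLS  r5←0x3f
7: · MOVEQ

VAL = 0x3f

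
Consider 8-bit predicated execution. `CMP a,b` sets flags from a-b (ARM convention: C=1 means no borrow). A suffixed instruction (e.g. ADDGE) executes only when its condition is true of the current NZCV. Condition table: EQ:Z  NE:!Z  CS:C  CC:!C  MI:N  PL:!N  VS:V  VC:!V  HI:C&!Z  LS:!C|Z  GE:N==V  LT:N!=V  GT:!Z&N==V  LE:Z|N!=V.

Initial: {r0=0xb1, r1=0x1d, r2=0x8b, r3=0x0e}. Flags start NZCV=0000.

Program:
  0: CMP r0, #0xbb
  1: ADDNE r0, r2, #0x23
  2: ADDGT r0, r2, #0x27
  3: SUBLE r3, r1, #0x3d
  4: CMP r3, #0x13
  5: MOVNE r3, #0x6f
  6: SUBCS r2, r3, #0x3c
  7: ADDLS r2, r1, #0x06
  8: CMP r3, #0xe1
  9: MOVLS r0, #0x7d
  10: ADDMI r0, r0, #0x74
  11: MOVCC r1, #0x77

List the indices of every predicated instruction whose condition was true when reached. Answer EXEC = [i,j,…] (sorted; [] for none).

0: ✓ CMP  NZCV=1000
1: ✓ ADDNE  r0←0xae
2: · ADDGT
3: ✓ SUBLE  r3←0xe0
4: ✓ CMP  NZCV=1010
5: ✓ MOVNE  r3←0x6f
6: ✓ SUBCS  r2←0x33
7: · ADDLS
8: ✓ CMP  NZCV=1001
9: ✓ MOVLS  r0←0x7d
10: ✓ ADDMI  r0←0xf1
11: ✓ MOVCC  r1←0x77

EXEC = [1,3,5,6,9,10,11]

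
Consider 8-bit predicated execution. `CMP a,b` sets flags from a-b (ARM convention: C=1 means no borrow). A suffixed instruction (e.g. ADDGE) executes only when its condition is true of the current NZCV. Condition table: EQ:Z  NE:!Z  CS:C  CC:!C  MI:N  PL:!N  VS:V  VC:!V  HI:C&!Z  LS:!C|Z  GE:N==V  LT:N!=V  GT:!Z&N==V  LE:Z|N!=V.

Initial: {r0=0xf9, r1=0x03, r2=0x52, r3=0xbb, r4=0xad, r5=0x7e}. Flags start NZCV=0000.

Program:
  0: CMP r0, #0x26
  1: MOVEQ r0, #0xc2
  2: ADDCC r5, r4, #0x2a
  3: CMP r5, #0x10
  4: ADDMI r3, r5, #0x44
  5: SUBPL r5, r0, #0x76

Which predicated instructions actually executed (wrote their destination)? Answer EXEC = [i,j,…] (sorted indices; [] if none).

[0] flags=1010 → (cmp)
[1] flags=1010 EQ?F → skip
[2] flags=1010 CC?F → skip
[3] flags=0010 → (cmp)
[4] flags=0010 MI?F → skip
[5] flags=0010 PL?T → r5=0x83

EXEC = [5]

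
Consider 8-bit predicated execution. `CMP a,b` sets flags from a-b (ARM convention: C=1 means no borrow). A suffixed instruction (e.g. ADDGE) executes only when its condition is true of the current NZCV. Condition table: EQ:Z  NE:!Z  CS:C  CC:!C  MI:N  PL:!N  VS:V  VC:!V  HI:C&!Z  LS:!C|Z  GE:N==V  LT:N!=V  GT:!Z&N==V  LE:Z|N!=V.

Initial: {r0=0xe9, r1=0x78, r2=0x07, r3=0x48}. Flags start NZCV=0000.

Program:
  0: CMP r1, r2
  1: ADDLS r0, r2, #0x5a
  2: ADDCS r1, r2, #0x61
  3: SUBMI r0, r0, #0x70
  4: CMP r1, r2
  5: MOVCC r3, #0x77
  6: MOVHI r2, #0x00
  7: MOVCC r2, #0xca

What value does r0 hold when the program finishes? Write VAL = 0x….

VAL = 0xe9

0: ✓ CMP  NZCV=0010
1: · ADDLS
2: ✓ ADDCS  r1←0x68
3: · SUBMI
4: ✓ CMP  NZCV=0010
5: · MOVCC
6: ✓ MOVHI  r2←0x00
7: · MOVCC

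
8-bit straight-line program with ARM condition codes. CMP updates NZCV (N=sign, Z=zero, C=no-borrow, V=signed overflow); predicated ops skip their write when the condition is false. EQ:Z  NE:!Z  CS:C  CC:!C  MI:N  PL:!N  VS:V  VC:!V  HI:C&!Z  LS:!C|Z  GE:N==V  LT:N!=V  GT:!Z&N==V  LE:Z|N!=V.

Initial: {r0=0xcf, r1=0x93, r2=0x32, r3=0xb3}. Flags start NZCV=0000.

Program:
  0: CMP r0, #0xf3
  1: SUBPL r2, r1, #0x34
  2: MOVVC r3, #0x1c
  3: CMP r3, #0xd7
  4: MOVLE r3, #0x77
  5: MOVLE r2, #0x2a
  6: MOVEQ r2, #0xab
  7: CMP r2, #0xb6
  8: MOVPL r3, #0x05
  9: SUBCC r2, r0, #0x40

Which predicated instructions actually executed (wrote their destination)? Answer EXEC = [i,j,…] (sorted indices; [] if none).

EXEC = [2,8,9]

[0] flags=1000 → (cmp)
[1] flags=1000 PL?F → skip
[2] flags=1000 VC?T → r3=0x1c
[3] flags=0000 → (cmp)
[4] flags=0000 LE?F → skip
[5] flags=0000 LE?F → skip
[6] flags=0000 EQ?F → skip
[7] flags=0000 → (cmp)
[8] flags=0000 PL?T → r3=0x05
[9] flags=0000 CC?T → r2=0x8f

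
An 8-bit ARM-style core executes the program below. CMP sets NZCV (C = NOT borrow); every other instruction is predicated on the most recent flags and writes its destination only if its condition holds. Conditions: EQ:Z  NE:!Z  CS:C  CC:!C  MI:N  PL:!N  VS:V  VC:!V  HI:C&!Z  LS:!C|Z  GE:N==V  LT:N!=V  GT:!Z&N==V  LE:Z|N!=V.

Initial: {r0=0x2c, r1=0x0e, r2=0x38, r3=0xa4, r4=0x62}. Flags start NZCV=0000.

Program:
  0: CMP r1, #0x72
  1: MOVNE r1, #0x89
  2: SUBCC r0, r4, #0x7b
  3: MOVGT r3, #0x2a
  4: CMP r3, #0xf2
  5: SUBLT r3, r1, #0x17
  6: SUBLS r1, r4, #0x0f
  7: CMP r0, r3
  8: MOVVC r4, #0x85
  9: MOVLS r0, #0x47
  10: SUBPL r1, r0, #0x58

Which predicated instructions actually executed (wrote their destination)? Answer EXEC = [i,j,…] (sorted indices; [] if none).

EXEC = [1,2,5,6,10]

0: ✓ CMP  NZCV=1000
1: ✓ MOVNE  r1←0x89
2: ✓ SUBCC  r0←0xe7
3: · MOVGT
4: ✓ CMP  NZCV=1000
5: ✓ SUBLT  r3←0x72
6: ✓ SUBLS  r1←0x53
7: ✓ CMP  NZCV=0011
8: · MOVVC
9: · MOVLS
10: ✓ SUBPL  r1←0x8f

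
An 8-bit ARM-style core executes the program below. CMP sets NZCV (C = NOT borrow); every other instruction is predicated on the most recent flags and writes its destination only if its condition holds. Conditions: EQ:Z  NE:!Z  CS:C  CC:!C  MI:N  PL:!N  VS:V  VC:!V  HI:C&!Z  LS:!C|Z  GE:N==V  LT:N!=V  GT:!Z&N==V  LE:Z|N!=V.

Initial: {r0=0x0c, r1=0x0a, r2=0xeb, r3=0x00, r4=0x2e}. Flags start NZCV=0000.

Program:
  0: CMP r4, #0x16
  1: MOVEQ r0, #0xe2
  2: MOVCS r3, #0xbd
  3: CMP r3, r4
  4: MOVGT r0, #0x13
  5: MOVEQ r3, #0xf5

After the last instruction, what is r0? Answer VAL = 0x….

[0] flags=0010 → (cmp)
[1] flags=0010 EQ?F → skip
[2] flags=0010 CS?T → r3=0xbd
[3] flags=1010 → (cmp)
[4] flags=1010 GT?F → skip
[5] flags=1010 EQ?F → skip

VAL = 0x0c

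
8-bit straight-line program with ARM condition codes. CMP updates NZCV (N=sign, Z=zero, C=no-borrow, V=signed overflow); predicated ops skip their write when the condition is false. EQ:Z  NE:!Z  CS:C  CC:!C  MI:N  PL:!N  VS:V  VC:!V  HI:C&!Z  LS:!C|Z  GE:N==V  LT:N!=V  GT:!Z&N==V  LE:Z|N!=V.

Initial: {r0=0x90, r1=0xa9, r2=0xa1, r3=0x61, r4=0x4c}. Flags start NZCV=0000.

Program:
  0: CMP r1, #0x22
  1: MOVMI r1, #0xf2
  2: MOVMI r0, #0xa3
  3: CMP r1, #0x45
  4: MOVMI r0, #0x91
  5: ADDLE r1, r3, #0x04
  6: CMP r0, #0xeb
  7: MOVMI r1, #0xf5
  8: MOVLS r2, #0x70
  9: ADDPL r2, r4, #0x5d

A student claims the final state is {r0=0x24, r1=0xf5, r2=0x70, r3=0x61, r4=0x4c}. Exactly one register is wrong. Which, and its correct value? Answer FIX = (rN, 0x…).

FIX = (r0, 0x91)

0: ✓ CMP  NZCV=1010
1: ✓ MOVMI  r1←0xf2
2: ✓ MOVMI  r0←0xa3
3: ✓ CMP  NZCV=1010
4: ✓ MOVMI  r0←0x91
5: ✓ ADDLE  r1←0x65
6: ✓ CMP  NZCV=1000
7: ✓ MOVMI  r1←0xf5
8: ✓ MOVLS  r2←0x70
9: · ADDPL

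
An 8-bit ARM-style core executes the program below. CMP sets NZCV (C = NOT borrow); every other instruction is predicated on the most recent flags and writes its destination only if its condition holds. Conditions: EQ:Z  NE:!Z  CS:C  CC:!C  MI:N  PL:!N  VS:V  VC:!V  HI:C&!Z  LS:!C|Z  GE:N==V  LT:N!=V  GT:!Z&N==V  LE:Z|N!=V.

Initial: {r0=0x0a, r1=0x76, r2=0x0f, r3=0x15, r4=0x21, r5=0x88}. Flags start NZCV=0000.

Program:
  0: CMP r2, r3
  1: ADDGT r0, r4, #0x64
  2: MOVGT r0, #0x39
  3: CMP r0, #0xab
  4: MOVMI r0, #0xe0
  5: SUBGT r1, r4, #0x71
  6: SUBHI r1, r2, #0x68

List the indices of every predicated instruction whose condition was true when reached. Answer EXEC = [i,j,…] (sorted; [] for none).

EXEC = [5]

[0] flags=1000 → (cmp)
[1] flags=1000 GT?F → skip
[2] flags=1000 GT?F → skip
[3] flags=0000 → (cmp)
[4] flags=0000 MI?F → skip
[5] flags=0000 GT?T → r1=0xb0
[6] flags=0000 HI?F → skip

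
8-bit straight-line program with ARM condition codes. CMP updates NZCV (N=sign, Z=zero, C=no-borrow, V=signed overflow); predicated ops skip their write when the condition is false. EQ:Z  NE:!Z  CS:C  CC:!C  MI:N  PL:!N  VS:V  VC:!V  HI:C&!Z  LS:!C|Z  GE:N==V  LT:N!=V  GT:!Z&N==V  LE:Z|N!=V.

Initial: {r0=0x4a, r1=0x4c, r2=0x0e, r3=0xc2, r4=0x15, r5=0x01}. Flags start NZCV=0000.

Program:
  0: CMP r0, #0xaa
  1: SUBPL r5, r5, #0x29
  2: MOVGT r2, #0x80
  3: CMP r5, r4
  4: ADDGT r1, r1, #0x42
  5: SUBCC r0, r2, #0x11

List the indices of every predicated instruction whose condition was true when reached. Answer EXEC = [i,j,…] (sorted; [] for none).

[0] flags=1001 → (cmp)
[1] flags=1001 PL?F → skip
[2] flags=1001 GT?T → r2=0x80
[3] flags=1000 → (cmp)
[4] flags=1000 GT?F → skip
[5] flags=1000 CC?T → r0=0x6f

EXEC = [2,5]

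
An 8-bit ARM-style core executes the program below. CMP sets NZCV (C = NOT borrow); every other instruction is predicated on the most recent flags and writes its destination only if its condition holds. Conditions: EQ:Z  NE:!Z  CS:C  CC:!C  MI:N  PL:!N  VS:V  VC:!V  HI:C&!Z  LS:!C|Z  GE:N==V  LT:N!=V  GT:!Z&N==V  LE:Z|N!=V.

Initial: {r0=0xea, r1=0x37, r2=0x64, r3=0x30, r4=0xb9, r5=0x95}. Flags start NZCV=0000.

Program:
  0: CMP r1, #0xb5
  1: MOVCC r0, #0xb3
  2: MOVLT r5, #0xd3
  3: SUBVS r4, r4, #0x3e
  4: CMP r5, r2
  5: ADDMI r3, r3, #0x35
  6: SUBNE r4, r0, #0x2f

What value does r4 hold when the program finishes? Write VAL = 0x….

[0] flags=1001 → (cmp)
[1] flags=1001 CC?T → r0=0xb3
[2] flags=1001 LT?F → skip
[3] flags=1001 VS?T → r4=0x7b
[4] flags=0011 → (cmp)
[5] flags=0011 MI?F → skip
[6] flags=0011 NE?T → r4=0x84

VAL = 0x84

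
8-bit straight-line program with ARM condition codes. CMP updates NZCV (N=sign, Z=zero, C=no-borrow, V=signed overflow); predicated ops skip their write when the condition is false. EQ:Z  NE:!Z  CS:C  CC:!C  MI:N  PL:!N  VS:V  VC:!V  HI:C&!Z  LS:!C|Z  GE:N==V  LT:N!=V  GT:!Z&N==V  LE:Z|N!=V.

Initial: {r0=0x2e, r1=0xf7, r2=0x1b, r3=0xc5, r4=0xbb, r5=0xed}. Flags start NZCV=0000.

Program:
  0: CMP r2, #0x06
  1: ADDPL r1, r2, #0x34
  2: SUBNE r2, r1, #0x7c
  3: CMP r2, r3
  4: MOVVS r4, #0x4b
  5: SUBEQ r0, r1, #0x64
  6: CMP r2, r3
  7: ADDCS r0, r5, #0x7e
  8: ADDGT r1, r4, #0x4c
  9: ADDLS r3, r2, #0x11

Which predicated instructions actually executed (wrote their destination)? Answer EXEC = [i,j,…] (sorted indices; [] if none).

0: ✓ CMP  NZCV=0010
1: ✓ ADDPL  r1←0x4f
2: ✓ SUBNE  r2←0xd3
3: ✓ CMP  NZCV=0010
4: · MOVVS
5: · SUBEQ
6: ✓ CMP  NZCV=0010
7: ✓ ADDCS  r0←0x6b
8: ✓ ADDGT  r1←0x07
9: · ADDLS

EXEC = [1,2,7,8]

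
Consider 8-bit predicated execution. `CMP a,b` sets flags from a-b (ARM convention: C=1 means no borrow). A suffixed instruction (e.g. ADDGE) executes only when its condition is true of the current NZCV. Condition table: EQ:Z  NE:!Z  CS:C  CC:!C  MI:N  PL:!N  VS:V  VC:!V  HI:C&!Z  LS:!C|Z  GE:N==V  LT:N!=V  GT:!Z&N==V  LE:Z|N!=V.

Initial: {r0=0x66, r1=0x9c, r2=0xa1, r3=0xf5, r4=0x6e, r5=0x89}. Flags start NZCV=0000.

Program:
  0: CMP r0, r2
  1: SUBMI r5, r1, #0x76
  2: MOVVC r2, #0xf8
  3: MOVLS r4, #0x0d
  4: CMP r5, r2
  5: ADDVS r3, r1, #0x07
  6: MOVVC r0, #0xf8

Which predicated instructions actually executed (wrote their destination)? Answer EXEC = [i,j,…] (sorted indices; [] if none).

[0] flags=1001 → (cmp)
[1] flags=1001 MI?T → r5=0x26
[2] flags=1001 VC?F → skip
[3] flags=1001 LS?T → r4=0x0d
[4] flags=1001 → (cmp)
[5] flags=1001 VS?T → r3=0xa3
[6] flags=1001 VC?F → skip

EXEC = [1,3,5]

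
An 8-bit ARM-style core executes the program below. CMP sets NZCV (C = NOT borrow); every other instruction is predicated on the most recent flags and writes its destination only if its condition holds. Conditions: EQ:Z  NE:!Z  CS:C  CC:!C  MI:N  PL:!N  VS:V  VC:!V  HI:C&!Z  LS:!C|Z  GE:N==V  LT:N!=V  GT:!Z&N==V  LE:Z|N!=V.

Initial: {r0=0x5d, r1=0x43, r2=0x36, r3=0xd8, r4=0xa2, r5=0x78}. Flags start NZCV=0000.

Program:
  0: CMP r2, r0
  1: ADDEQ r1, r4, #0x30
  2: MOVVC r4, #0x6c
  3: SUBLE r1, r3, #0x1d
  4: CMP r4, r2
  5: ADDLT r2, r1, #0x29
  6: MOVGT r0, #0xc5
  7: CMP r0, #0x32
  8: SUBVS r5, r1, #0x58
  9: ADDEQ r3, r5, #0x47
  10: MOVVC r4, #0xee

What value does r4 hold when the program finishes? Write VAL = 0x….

VAL = 0xee

0: ✓ CMP  NZCV=1000
1: · ADDEQ
2: ✓ MOVVC  r4←0x6c
3: ✓ SUBLE  r1←0xbb
4: ✓ CMP  NZCV=0010
5: · ADDLT
6: ✓ MOVGT  r0←0xc5
7: ✓ CMP  NZCV=1010
8: · SUBVS
9: · ADDEQ
10: ✓ MOVVC  r4←0xee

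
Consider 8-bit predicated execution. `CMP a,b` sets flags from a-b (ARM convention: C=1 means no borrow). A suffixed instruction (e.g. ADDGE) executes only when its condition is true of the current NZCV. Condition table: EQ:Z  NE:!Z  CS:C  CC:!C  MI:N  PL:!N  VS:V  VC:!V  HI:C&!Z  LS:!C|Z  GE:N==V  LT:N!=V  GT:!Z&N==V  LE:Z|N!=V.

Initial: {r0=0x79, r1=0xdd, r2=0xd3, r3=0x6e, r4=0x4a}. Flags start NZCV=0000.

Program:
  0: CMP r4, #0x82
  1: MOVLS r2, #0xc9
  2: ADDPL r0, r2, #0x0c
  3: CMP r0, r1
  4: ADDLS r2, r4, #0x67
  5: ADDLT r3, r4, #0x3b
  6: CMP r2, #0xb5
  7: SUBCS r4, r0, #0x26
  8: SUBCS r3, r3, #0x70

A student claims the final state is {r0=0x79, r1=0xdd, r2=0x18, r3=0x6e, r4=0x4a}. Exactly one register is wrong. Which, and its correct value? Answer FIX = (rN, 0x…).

[0] flags=1001 → (cmp)
[1] flags=1001 LS?T → r2=0xc9
[2] flags=1001 PL?F → skip
[3] flags=1001 → (cmp)
[4] flags=1001 LS?T → r2=0xb1
[5] flags=1001 LT?F → skip
[6] flags=1000 → (cmp)
[7] flags=1000 CS?F → skip
[8] flags=1000 CS?F → skip

FIX = (r2, 0xb1)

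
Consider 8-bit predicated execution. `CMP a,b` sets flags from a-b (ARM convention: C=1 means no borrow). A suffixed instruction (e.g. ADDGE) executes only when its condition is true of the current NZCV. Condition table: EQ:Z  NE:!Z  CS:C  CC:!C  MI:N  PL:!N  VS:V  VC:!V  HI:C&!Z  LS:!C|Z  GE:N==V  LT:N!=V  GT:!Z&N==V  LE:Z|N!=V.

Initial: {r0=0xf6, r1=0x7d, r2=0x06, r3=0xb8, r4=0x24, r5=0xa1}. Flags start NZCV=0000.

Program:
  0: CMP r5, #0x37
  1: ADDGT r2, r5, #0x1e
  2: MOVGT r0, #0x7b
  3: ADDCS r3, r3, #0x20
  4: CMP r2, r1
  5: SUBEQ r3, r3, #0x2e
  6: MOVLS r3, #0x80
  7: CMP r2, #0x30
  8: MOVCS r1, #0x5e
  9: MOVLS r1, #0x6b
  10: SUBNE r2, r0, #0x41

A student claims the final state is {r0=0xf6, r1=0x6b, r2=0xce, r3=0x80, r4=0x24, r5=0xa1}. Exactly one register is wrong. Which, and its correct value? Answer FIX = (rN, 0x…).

0: ✓ CMP  NZCV=0011
1: · ADDGT
2: · MOVGT
3: ✓ ADDCS  r3←0xd8
4: ✓ CMP  NZCV=1000
5: · SUBEQ
6: ✓ MOVLS  r3←0x80
7: ✓ CMP  NZCV=1000
8: · MOVCS
9: ✓ MOVLS  r1←0x6b
10: ✓ SUBNE  r2←0xb5

FIX = (r2, 0xb5)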